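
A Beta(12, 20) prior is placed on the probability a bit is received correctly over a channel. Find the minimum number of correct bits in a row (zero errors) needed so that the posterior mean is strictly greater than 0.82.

k = 80

After k correct bits and 0 errors the posterior is Beta(12+k, 20), with mean (12+k)/(12+20+k).
Set (12+k)/(32+k) > 0.82 and solve: k > (0.82·32 − 12)/(1 − 0.82) = 79.111.
The smallest integer exceeding 79.111 is 80, and checking k=80: (92)/(112) = 0.8214 > 0.82.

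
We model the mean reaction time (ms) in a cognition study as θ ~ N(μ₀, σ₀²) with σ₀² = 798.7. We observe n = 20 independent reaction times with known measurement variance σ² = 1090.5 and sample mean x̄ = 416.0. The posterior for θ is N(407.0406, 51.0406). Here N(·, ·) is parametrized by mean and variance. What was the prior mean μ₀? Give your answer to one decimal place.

μ₀ = 275.8

With known observation variance, the Normal–Normal posterior has precision τ_n = τ₀ + n/σ² and mean μ_n = (τ₀μ₀ + (n/σ²)x̄)/τ_n.
Here τ₀ = 1/798.7 = 0.001252 and τ_data = 20/1090.5 = 0.018340, so τ_n = 0.019592.
Rearranging for μ₀: μ₀ = (μ_n·τ_n − τ_data·x̄)/τ₀ = (407.0406·0.019592 − 0.018340·416.0) / 0.001252 = 0.345299/0.001252 ≈ 275.8.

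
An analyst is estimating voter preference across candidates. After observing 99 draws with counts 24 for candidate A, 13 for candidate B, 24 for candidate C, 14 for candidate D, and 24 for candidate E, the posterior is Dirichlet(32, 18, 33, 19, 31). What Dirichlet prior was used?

Dirichlet(8, 5, 9, 5, 7)

For a Dirichlet(α) prior with multinomial counts c, the posterior is Dirichlet(α + c) componentwise.
Subtract each count from the matching posterior parameter: 32−24=8, 18−13=5, 33−24=9, 19−14=5, 31−24=7.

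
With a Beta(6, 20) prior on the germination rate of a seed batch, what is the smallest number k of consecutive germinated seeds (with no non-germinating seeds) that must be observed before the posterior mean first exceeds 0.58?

k = 22

After k germinated seeds and 0 non-germinating seeds the posterior is Beta(6+k, 20), with mean (6+k)/(6+20+k).
Set (6+k)/(26+k) > 0.58 and solve: k > (0.58·26 − 6)/(1 − 0.58) = 21.619.
The smallest integer exceeding 21.619 is 22.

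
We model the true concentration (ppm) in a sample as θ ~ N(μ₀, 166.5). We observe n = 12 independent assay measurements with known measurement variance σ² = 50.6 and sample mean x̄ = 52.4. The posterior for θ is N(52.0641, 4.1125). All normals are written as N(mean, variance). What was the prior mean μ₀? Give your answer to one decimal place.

μ₀ = 38.8

The posterior mean is a precision-weighted average: μ_n = (τ₀μ₀ + τ_data·x̄)/(τ₀+τ_data), with τ₀=1/σ₀² and τ_data=n/σ².
Here τ₀ = 1/166.5 = 0.006006 and τ_data = 12/50.6 = 0.237154, so τ_n = 0.243160.
Rearranging for μ₀: μ₀ = (μ_n·τ_n − τ_data·x̄)/τ₀ = (52.0641·0.243160 − 0.237154·52.4) / 0.006006 = 0.233037/0.006006 ≈ 38.8.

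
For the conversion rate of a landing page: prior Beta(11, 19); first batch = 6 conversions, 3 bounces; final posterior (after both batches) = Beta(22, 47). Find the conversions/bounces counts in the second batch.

5 conversions and 25 bounces

Sequential conjugate updates are equivalent to a single update on the pooled data, so total successes = posterior α − prior α and total failures = posterior β − prior β.
Total across both batches: 22−11=11 conversions, 47−19=28 bounces.
Subtract the first batch: 11−6=5 conversions and 28−3=25 bounces.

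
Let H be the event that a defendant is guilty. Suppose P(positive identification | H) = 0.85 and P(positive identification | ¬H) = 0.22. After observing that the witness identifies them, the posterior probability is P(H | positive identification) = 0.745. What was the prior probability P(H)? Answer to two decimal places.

Bayes' rule in odds form gives O(H|E) = O(H)·[P(E|H)/P(E|¬H)], hence O(H) = O(H|E)/LR.
Posterior odds = 0.745/(1−0.745) = 2.9216. LR = 0.85/0.22 = 3.8636.
Prior odds = 2.9216/3.8636 = 0.7562, so P(H) = 0.7562/(1+0.7562) ≈ 0.43.

P(H) = 0.43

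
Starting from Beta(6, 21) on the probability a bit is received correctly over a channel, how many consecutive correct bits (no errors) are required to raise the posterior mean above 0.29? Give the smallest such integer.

k = 3

After k correct bits and 0 errors the posterior is Beta(6+k, 21), with mean (6+k)/(6+21+k).
Set (6+k)/(27+k) > 0.29 and solve: k > (0.29·27 − 6)/(1 − 0.29) = 2.577.
The smallest integer exceeding 2.577 is 3.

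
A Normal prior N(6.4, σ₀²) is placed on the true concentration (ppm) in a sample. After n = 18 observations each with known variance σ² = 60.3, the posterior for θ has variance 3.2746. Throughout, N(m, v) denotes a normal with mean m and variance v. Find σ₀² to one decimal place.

σ₀² = 145.5

For the Normal–Normal model with known σ², precisions add: τ_n = τ₀ + n/σ².
So 1/σ₀² = 1/3.2746 − 18/60.3 = 0.305381 − 0.298507 = 0.006874.
Hence σ₀² = 1/0.006874 ≈ 145.5.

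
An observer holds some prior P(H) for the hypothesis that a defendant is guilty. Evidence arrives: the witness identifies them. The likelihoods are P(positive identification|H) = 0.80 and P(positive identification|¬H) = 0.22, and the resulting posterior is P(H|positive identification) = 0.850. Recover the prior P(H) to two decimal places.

P(H) = 0.61

In odds form, posterior odds = prior odds × likelihood ratio, so prior odds = posterior odds ÷ LR.
Posterior odds = 0.850/(1−0.850) = 5.6667. LR = 0.80/0.22 = 3.6364.
Prior odds = 5.6667/3.6364 = 1.5583, so P(H) = 1.5583/(1+1.5583) ≈ 0.61.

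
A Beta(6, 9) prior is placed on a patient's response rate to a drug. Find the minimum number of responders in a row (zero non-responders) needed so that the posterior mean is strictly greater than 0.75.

After k responders and 0 non-responders the posterior is Beta(6+k, 9), with mean (6+k)/(6+9+k).
Set (6+k)/(15+k) > 0.75 and solve: k > (0.75·15 − 6)/(1 − 0.75) = 21.000.
The smallest integer exceeding 21.000 is 22.

k = 22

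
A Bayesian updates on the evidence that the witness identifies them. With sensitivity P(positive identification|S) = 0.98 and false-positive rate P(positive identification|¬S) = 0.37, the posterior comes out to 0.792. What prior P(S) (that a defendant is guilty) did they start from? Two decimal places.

P(S) = 0.59

Bayes' rule in odds form gives O(S|E) = O(S)·[P(E|S)/P(E|¬S)], hence O(S) = O(S|E)/LR.
Posterior odds = 0.792/(1−0.792) = 3.8077. LR = 0.98/0.37 = 2.6486.
Prior odds = 3.8077/2.6486 = 1.4376, so P(S) = 1.4376/(1+1.4376) ≈ 0.59.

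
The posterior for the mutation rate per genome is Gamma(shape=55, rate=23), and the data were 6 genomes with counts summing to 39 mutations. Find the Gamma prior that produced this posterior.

Gamma(shape=16, rate=17)

Gamma–Poisson conjugacy: posterior shape = α + Σxᵢ, posterior rate = β + n.
So α = 55 − 39 = 16 and β = 23 − 6 = 17.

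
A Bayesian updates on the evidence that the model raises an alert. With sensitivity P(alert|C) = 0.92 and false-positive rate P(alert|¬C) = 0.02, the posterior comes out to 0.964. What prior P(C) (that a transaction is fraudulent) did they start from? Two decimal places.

P(C) = 0.37

Bayes' rule in odds form gives O(C|E) = O(C)·[P(E|C)/P(E|¬C)], hence O(C) = O(C|E)/LR.
Posterior odds = 0.964/(1−0.964) = 26.7778. LR = 0.92/0.02 = 46.0000.
Prior odds = 26.7778/46.0000 = 0.5821, so P(C) = 0.5821/(1+0.5821) ≈ 0.37.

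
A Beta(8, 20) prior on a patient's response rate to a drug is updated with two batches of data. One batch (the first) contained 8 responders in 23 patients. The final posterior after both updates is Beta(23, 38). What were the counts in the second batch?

7 responders and 3 non-responders

Sequential conjugate updates are equivalent to a single update on the pooled data, so total successes = posterior α − prior α and total failures = posterior β − prior β.
Total across both batches: 23−8=15 responders, 38−20=18 non-responders.
Subtract the first batch: 15−8=7 responders and 18−15=3 non-responders.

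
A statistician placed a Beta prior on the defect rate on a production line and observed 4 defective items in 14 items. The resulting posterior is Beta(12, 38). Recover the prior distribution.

Under Beta–binomial conjugacy the posterior parameters are (a+s, b+f).
So a = 12 − 4 = 8 and b = 38 − 10 = 28.

Beta(8, 28)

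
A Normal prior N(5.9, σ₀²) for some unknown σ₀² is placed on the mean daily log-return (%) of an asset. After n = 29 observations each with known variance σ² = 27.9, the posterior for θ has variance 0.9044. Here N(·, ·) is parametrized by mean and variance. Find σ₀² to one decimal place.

σ₀² = 15.1

Posterior precision equals prior precision plus data precision: 1/σ_n² = 1/σ₀² + n/σ².
So 1/σ₀² = 1/0.9044 − 29/27.9 = 1.105705 − 1.039427 = 0.066278.
Hence σ₀² = 1/0.066278 ≈ 15.1.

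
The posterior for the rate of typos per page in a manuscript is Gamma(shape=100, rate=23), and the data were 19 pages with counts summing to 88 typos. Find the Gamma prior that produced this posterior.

Gamma(shape=12, rate=4)

A Gamma(α, β) prior (rate parametrization) on a Poisson rate with n observations summing to S gives posterior Gamma(α+S, β+n).
So α = 100 − 88 = 12 and β = 23 − 19 = 4.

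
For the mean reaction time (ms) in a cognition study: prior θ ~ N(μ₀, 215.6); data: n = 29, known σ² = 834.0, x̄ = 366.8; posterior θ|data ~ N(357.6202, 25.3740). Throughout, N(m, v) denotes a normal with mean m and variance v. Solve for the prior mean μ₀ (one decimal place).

With known observation variance, the Normal–Normal posterior has precision τ_n = τ₀ + n/σ² and mean μ_n = (τ₀μ₀ + (n/σ²)x̄)/τ_n.
Here τ₀ = 1/215.6 = 0.004638 and τ_data = 29/834.0 = 0.034772, so τ_n = 0.039410.
Rearranging for μ₀: μ₀ = (μ_n·τ_n − τ_data·x̄)/τ₀ = (357.6202·0.039410 − 0.034772·366.8) / 0.004638 = 1.339442/0.004638 ≈ 288.8.

μ₀ = 288.8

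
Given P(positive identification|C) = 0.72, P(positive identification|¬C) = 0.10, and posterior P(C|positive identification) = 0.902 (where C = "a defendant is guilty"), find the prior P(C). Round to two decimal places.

In odds form, posterior odds = prior odds × likelihood ratio, so prior odds = posterior odds ÷ LR.
Posterior odds = 0.902/(1−0.902) = 9.2041. LR = 0.72/0.10 = 7.2000.
Prior odds = 9.2041/7.2000 = 1.2783, so P(C) = 1.2783/(1+1.2783) ≈ 0.56.

P(C) = 0.56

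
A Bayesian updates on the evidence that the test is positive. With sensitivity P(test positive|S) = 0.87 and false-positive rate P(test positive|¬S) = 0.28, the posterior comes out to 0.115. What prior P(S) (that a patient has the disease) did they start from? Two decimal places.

In odds form, posterior odds = prior odds × likelihood ratio, so prior odds = posterior odds ÷ LR.
Posterior odds = 0.115/(1−0.115) = 0.1299. LR = 0.87/0.28 = 3.1071.
Prior odds = 0.1299/3.1071 = 0.0418, so P(S) = 0.0418/(1+0.0418) ≈ 0.04.

P(S) = 0.04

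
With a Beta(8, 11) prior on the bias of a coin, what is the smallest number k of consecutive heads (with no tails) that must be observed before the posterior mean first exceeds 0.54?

k = 5

After k heads and 0 tails the posterior is Beta(8+k, 11), with mean (8+k)/(8+11+k).
Set (8+k)/(19+k) > 0.54 and solve: k > (0.54·19 − 8)/(1 − 0.54) = 4.913.
The smallest integer exceeding 4.913 is 5, and checking k=5: (13)/(24) = 0.5417 > 0.54.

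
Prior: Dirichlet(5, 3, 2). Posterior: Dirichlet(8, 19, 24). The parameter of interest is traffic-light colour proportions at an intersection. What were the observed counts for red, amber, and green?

For a Dirichlet(α) prior with multinomial counts c, the posterior is Dirichlet(α + c) componentwise.
Counts are posterior − prior componentwise: 8−5=3, 19−3=16, 24−2=22.

counts (3, 16, 22)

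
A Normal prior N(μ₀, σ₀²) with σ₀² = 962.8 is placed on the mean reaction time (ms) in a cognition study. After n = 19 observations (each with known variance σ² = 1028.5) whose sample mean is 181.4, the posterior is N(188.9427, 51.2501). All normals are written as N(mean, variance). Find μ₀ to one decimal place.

The posterior mean is a precision-weighted average: μ_n = (τ₀μ₀ + τ_data·x̄)/(τ₀+τ_data), with τ₀=1/σ₀² and τ_data=n/σ².
Here τ₀ = 1/962.8 = 0.001039 and τ_data = 19/1028.5 = 0.018474, so τ_n = 0.019513.
Rearranging for μ₀: μ₀ = (μ_n·τ_n − τ_data·x̄)/τ₀ = (188.9427·0.019513 − 0.018474·181.4) / 0.001039 = 0.335655/0.001039 ≈ 323.1.

μ₀ = 323.1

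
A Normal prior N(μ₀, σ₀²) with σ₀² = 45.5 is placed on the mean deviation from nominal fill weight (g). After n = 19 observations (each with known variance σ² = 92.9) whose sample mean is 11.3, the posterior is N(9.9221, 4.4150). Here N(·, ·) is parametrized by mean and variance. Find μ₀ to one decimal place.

μ₀ = -2.9

The posterior mean is a precision-weighted average: μ_n = (τ₀μ₀ + τ_data·x̄)/(τ₀+τ_data), with τ₀=1/σ₀² and τ_data=n/σ².
Here τ₀ = 1/45.5 = 0.021978 and τ_data = 19/92.9 = 0.204521, so τ_n = 0.226499.
Rearranging for μ₀: μ₀ = (μ_n·τ_n − τ_data·x̄)/τ₀ = (9.9221·0.226499 − 0.204521·11.3) / 0.021978 = -0.063742/0.021978 ≈ -2.9.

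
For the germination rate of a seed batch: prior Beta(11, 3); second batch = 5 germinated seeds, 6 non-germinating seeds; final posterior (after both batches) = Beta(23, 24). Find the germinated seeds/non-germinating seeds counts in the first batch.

7 germinated seeds and 15 non-germinating seeds

Sequential conjugate updates are equivalent to a single update on the pooled data, so total successes = posterior α − prior α and total failures = posterior β − prior β.
Total across both batches: 23−11=12 germinated seeds, 24−3=21 non-germinating seeds.
Subtract the second batch: 12−5=7 germinated seeds and 21−6=15 non-germinating seeds.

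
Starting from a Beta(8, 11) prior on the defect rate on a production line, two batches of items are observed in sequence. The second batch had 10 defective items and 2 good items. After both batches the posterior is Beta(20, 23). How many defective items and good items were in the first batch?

Because Beta–binomial updating is additive in the counts, the combined data contributed (α_post−α_prior, β_post−β_prior) successes and failures.
Total across both batches: 20−8=12 defective items, 23−11=12 good items.
Subtract the second batch: 12−10=2 defective items and 12−2=10 good items.

2 defective items and 10 good items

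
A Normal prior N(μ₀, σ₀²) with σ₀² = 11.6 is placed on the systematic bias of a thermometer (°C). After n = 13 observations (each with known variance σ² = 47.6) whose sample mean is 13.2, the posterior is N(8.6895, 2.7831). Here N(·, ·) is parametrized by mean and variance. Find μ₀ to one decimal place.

The posterior mean is a precision-weighted average: μ_n = (τ₀μ₀ + τ_data·x̄)/(τ₀+τ_data), with τ₀=1/σ₀² and τ_data=n/σ².
Here τ₀ = 1/11.6 = 0.086207 and τ_data = 13/47.6 = 0.273109, so τ_n = 0.359316.
Rearranging for μ₀: μ₀ = (μ_n·τ_n − τ_data·x̄)/τ₀ = (8.6895·0.359316 − 0.273109·13.2) / 0.086207 = -0.482762/0.086207 ≈ -5.6.

μ₀ = -5.6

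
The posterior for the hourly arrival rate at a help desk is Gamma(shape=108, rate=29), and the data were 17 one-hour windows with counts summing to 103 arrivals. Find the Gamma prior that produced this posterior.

Gamma–Poisson conjugacy: posterior shape = α + Σxᵢ, posterior rate = β + n.
So α = 108 − 103 = 5 and β = 29 − 17 = 12.

Gamma(shape=5, rate=12)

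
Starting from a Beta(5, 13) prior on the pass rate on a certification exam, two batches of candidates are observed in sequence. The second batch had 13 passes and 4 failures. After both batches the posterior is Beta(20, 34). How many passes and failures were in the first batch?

Sequential conjugate updates are equivalent to a single update on the pooled data, so total successes = posterior α − prior α and total failures = posterior β − prior β.
Total across both batches: 20−5=15 passes, 34−13=21 failures.
Subtract the second batch: 15−13=2 passes and 21−4=17 failures.

2 passes and 17 failures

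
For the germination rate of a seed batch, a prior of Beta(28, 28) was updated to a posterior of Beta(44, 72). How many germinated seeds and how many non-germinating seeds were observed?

16 germinated seeds and 44 non-germinating seeds

Under Beta–binomial conjugacy the posterior parameters are (a+s, b+f).
Match parameters: s=44−28=16, f=72−28=44.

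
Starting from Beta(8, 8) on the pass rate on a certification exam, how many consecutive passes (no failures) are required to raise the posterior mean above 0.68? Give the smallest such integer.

After k passes and 0 failures the posterior is Beta(8+k, 8), with mean (8+k)/(8+8+k).
Set (8+k)/(16+k) > 0.68 and solve: k > (0.68·16 − 8)/(1 − 0.68) = 9.000.
The smallest integer exceeding 9.000 is 10.

k = 10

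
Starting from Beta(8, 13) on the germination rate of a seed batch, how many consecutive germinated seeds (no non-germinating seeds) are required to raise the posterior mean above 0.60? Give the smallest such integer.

k = 12

After k germinated seeds and 0 non-germinating seeds the posterior is Beta(8+k, 13), with mean (8+k)/(8+13+k).
Set (8+k)/(21+k) > 0.60 and solve: k > (0.60·21 − 8)/(1 − 0.60) = 11.500.
The smallest integer exceeding 11.500 is 12, and checking k=12: (20)/(33) = 0.6061 > 0.60.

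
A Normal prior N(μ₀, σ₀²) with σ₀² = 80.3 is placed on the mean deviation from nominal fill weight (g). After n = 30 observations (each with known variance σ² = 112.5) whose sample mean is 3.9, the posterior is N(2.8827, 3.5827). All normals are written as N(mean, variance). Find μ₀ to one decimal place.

With known observation variance, the Normal–Normal posterior has precision τ_n = τ₀ + n/σ² and mean μ_n = (τ₀μ₀ + (n/σ²)x̄)/τ_n.
Here τ₀ = 1/80.3 = 0.012453 and τ_data = 30/112.5 = 0.266667, so τ_n = 0.279120.
Rearranging for μ₀: μ₀ = (μ_n·τ_n − τ_data·x̄)/τ₀ = (2.8827·0.279120 − 0.266667·3.9) / 0.012453 = -0.235382/0.012453 ≈ -18.9.

μ₀ = -18.9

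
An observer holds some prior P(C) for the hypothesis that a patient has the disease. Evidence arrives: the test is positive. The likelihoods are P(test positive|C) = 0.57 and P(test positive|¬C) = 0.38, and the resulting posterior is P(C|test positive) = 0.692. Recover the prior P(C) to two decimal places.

P(C) = 0.60

Bayes' rule in odds form gives O(C|E) = O(C)·[P(E|C)/P(E|¬C)], hence O(C) = O(C|E)/LR.
Posterior odds = 0.692/(1−0.692) = 2.2468. LR = 0.57/0.38 = 1.5000.
Prior odds = 2.2468/1.5000 = 1.4979, so P(C) = 1.4979/(1+1.4979) ≈ 0.60.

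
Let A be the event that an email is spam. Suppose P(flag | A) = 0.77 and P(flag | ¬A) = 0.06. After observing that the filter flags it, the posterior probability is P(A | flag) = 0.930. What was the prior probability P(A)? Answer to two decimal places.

In odds form, posterior odds = prior odds × likelihood ratio, so prior odds = posterior odds ÷ LR.
Posterior odds = 0.930/(1−0.930) = 13.2857. LR = 0.77/0.06 = 12.8333.
Prior odds = 13.2857/12.8333 = 1.0353, so P(A) = 1.0353/(1+1.0353) ≈ 0.51.

P(A) = 0.51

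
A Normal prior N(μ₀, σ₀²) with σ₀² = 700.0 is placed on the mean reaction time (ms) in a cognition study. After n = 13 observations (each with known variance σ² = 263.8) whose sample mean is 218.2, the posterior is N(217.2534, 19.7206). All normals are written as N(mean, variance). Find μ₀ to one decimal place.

The posterior mean is a precision-weighted average: μ_n = (τ₀μ₀ + τ_data·x̄)/(τ₀+τ_data), with τ₀=1/σ₀² and τ_data=n/σ².
Here τ₀ = 1/700.0 = 0.001429 and τ_data = 13/263.8 = 0.049280, so τ_n = 0.050709.
Rearranging for μ₀: μ₀ = (μ_n·τ_n − τ_data·x̄)/τ₀ = (217.2534·0.050709 − 0.049280·218.2) / 0.001429 = 0.263807/0.001429 ≈ 184.6.

μ₀ = 184.6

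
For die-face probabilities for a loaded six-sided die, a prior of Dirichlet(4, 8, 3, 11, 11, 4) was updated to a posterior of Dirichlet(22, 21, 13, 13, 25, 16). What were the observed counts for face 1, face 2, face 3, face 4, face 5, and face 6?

For a Dirichlet(α) prior with multinomial counts c, the posterior is Dirichlet(α + c) componentwise.
Counts are posterior − prior componentwise: 22−4=18, 21−8=13, 13−3=10, 13−11=2, 25−11=14, 16−4=12.

counts (18, 13, 10, 2, 14, 12)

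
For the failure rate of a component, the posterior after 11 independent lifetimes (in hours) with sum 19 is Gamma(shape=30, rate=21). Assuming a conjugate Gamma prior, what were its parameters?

Gamma(shape=19, rate=2)

Gamma–exponential conjugacy: posterior shape = α + n, posterior rate = β + Σtᵢ.
So α = 30 − 11 = 19 and β = 21 − 19 = 2.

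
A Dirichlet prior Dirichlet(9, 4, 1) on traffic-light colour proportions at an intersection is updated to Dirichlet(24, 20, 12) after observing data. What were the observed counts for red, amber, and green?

For a Dirichlet(α) prior with multinomial counts c, the posterior is Dirichlet(α + c) componentwise.
Counts are posterior − prior componentwise: 24−9=15, 20−4=16, 12−1=11.

counts (15, 16, 11)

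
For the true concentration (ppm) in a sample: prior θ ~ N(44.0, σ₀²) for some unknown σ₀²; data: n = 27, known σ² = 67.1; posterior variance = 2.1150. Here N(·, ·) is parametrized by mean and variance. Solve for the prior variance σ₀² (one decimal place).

σ₀² = 14.2

Posterior precision equals prior precision plus data precision: 1/σ_n² = 1/σ₀² + n/σ².
So 1/σ₀² = 1/2.1150 − 27/67.1 = 0.472813 − 0.402385 = 0.070428.
Hence σ₀² = 1/0.070428 ≈ 14.2.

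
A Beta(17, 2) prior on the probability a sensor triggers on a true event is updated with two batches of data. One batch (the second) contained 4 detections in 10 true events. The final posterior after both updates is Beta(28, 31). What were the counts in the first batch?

Because Beta–binomial updating is additive in the counts, the combined data contributed (α_post−α_prior, β_post−β_prior) successes and failures.
Total across both batches: 28−17=11 detections, 31−2=29 misses.
Subtract the second batch: 11−4=7 detections and 29−6=23 misses.

7 detections and 23 misses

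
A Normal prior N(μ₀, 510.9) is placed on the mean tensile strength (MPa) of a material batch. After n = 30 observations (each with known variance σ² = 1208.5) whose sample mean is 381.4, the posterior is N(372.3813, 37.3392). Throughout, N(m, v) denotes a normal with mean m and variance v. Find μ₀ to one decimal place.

The posterior mean is a precision-weighted average: μ_n = (τ₀μ₀ + τ_data·x̄)/(τ₀+τ_data), with τ₀=1/σ₀² and τ_data=n/σ².
Here τ₀ = 1/510.9 = 0.001957 and τ_data = 30/1208.5 = 0.024824, so τ_n = 0.026781.
Rearranging for μ₀: μ₀ = (μ_n·τ_n − τ_data·x̄)/τ₀ = (372.3813·0.026781 − 0.024824·381.4) / 0.001957 = 0.504870/0.001957 ≈ 258.0.

μ₀ = 258.0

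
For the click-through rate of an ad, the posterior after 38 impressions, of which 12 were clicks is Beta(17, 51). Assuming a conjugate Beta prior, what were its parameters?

Beta is conjugate to the binomial likelihood: posterior = Beta(α+s, β+f).
So α = 17 − 12 = 5 and β = 51 − 26 = 25.

Beta(5, 25)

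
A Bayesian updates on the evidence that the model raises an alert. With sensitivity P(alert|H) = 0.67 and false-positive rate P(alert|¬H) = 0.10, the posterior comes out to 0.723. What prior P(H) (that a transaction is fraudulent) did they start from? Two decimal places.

P(H) = 0.28

Bayes' rule in odds form gives O(H|E) = O(H)·[P(E|H)/P(E|¬H)], hence O(H) = O(H|E)/LR.
Posterior odds = 0.723/(1−0.723) = 2.6101. LR = 0.67/0.10 = 6.7000.
Prior odds = 2.6101/6.7000 = 0.3896, so P(H) = 0.3896/(1+0.3896) ≈ 0.28.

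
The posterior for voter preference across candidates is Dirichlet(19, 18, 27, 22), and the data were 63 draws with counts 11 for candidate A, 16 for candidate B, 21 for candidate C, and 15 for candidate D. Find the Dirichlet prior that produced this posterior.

For a Dirichlet(α) prior with multinomial counts c, the posterior is Dirichlet(α + c) componentwise.
Subtract each count from the matching posterior parameter: 19−11=8, 18−16=2, 27−21=6, 22−15=7.

Dirichlet(8, 2, 6, 7)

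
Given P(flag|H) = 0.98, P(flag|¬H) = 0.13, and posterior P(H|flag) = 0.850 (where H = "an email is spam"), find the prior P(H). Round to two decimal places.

P(H) = 0.43

Bayes' rule in odds form gives O(H|E) = O(H)·[P(E|H)/P(E|¬H)], hence O(H) = O(H|E)/LR.
Posterior odds = 0.850/(1−0.850) = 5.6667. LR = 0.98/0.13 = 7.5385.
Prior odds = 5.6667/7.5385 = 0.7517, so P(H) = 0.7517/(1+0.7517) ≈ 0.43.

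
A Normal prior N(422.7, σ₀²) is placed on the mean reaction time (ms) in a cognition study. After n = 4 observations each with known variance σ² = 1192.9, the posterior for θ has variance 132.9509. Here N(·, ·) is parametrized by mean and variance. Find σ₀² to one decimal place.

σ₀² = 239.9

Posterior precision equals prior precision plus data precision: 1/σ_n² = 1/σ₀² + n/σ².
So 1/σ₀² = 1/132.9509 − 4/1192.9 = 0.007522 − 0.003353 = 0.004169.
Hence σ₀² = 1/0.004169 ≈ 239.9.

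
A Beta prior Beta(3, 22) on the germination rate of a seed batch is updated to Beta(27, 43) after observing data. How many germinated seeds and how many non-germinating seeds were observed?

Beta is conjugate to the binomial likelihood: posterior = Beta(α+s, β+f).
So s = 27 − 3 = 24 and f = 43 − 22 = 21.

24 germinated seeds and 21 non-germinating seeds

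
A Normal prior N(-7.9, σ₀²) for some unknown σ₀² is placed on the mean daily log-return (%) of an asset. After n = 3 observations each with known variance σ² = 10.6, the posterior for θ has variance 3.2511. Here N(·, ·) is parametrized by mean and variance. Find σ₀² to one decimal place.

σ₀² = 40.7

For the Normal–Normal model with known σ², precisions add: τ_n = τ₀ + n/σ².
So 1/σ₀² = 1/3.2511 − 3/10.6 = 0.307588 − 0.283019 = 0.024569.
Hence σ₀² = 1/0.024569 ≈ 40.7.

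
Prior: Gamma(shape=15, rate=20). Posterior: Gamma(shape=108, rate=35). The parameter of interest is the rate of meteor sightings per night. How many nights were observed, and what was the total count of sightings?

A Gamma(α, β) prior (rate parametrization) on a Poisson rate with n observations summing to S gives posterior Gamma(α+S, β+n).
Matching: Σxᵢ = 108 − 15 = 93 and n = 35 − 20 = 15.

n = 15 nights with total 93 sightings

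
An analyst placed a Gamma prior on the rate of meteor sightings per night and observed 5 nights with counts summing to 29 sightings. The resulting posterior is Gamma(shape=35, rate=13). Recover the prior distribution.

Gamma(shape=6, rate=8)

Gamma–Poisson conjugacy: posterior shape = α + Σxᵢ, posterior rate = β + n.
So α = 35 − 29 = 6 and β = 13 − 5 = 8.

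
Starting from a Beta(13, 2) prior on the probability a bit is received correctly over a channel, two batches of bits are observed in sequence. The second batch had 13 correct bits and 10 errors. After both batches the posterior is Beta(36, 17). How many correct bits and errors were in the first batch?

10 correct bits and 5 errors

Sequential conjugate updates are equivalent to a single update on the pooled data, so total successes = posterior α − prior α and total failures = posterior β − prior β.
Total across both batches: 36−13=23 correct bits, 17−2=15 errors.
Subtract the second batch: 23−13=10 correct bits and 15−10=5 errors.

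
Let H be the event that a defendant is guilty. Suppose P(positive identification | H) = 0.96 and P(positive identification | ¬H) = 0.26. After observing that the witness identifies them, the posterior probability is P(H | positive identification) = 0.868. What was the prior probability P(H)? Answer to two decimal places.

P(H) = 0.64

In odds form, posterior odds = prior odds × likelihood ratio, so prior odds = posterior odds ÷ LR.
Posterior odds = 0.868/(1−0.868) = 6.5758. LR = 0.96/0.26 = 3.6923.
Prior odds = 6.5758/3.6923 = 1.7809, so P(H) = 1.7809/(1+1.7809) ≈ 0.64.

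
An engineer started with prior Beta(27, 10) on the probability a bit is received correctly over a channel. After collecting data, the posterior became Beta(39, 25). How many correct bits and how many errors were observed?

12 correct bits and 15 errors

Beta is conjugate to the binomial likelihood: posterior = Beta(a+s, b+f).
Match parameters: s=39−27=12, f=25−10=15.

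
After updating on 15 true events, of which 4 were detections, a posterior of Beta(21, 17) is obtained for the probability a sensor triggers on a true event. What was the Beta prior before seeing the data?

Under Beta–binomial conjugacy the posterior parameters are (a+s, b+f).
So a = 21 − 4 = 17 and b = 17 − 11 = 6.

Beta(17, 6)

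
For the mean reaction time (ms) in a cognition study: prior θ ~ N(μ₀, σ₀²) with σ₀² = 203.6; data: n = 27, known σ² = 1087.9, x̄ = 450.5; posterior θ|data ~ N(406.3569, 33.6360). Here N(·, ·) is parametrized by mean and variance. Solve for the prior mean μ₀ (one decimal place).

The posterior mean is a precision-weighted average: μ_n = (τ₀μ₀ + τ_data·x̄)/(τ₀+τ_data), with τ₀=1/σ₀² and τ_data=n/σ².
Here τ₀ = 1/203.6 = 0.004912 and τ_data = 27/1087.9 = 0.024818, so τ_n = 0.029730.
Rearranging for μ₀: μ₀ = (μ_n·τ_n − τ_data·x̄)/τ₀ = (406.3569·0.029730 − 0.024818·450.5) / 0.004912 = 0.900482/0.004912 ≈ 183.3.

μ₀ = 183.3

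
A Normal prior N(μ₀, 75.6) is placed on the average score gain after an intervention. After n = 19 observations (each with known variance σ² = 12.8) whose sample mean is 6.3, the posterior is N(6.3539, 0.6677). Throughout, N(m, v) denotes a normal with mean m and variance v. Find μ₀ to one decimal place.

With known observation variance, the Normal–Normal posterior has precision τ_n = τ₀ + n/σ² and mean μ_n = (τ₀μ₀ + (n/σ²)x̄)/τ_n.
Here τ₀ = 1/75.6 = 0.013228 and τ_data = 19/12.8 = 1.484375, so τ_n = 1.497603.
Rearranging for μ₀: μ₀ = (μ_n·τ_n − τ_data·x̄)/τ₀ = (6.3539·1.497603 − 1.484375·6.3) / 0.013228 = 0.164057/0.013228 ≈ 12.4.

μ₀ = 12.4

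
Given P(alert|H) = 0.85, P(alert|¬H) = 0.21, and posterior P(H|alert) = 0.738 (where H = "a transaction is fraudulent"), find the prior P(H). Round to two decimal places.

Bayes' rule in odds form gives O(H|E) = O(H)·[P(E|H)/P(E|¬H)], hence O(H) = O(H|E)/LR.
Posterior odds = 0.738/(1−0.738) = 2.8168. LR = 0.85/0.21 = 4.0476.
Prior odds = 2.8168/4.0476 = 0.6959, so P(H) = 0.6959/(1+0.6959) ≈ 0.41.

P(H) = 0.41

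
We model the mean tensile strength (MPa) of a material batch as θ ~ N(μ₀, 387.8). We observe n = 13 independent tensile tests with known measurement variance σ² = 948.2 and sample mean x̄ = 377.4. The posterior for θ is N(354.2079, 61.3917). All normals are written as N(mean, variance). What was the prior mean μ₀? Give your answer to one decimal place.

μ₀ = 230.9

The posterior mean is a precision-weighted average: μ_n = (τ₀μ₀ + τ_data·x̄)/(τ₀+τ_data), with τ₀=1/σ₀² and τ_data=n/σ².
Here τ₀ = 1/387.8 = 0.002579 and τ_data = 13/948.2 = 0.013710, so τ_n = 0.016289.
Rearranging for μ₀: μ₀ = (μ_n·τ_n − τ_data·x̄)/τ₀ = (354.2079·0.016289 − 0.013710·377.4) / 0.002579 = 0.595538/0.002579 ≈ 230.9.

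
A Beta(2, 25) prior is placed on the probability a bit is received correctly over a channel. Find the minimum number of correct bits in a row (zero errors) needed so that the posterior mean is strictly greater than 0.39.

k = 14

After k correct bits and 0 errors the posterior is Beta(2+k, 25), with mean (2+k)/(2+25+k).
Set (2+k)/(27+k) > 0.39 and solve: k > (0.39·27 − 2)/(1 − 0.39) = 13.984.
The smallest integer exceeding 13.984 is 14.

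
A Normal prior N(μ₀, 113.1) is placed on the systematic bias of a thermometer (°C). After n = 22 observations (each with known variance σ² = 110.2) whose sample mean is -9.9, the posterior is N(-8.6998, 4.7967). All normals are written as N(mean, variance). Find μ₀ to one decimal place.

The posterior mean is a precision-weighted average: μ_n = (τ₀μ₀ + τ_data·x̄)/(τ₀+τ_data), with τ₀=1/σ₀² and τ_data=n/σ².
Here τ₀ = 1/113.1 = 0.008842 and τ_data = 22/110.2 = 0.199637, so τ_n = 0.208479.
Rearranging for μ₀: μ₀ = (μ_n·τ_n − τ_data·x̄)/τ₀ = (-8.6998·0.208479 − 0.199637·-9.9) / 0.008842 = 0.162681/0.008842 ≈ 18.4.

μ₀ = 18.4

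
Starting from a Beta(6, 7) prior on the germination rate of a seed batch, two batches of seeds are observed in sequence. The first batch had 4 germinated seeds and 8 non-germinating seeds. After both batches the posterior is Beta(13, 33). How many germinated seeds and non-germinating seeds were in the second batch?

Because Beta–binomial updating is additive in the counts, the combined data contributed (α_post−α_prior, β_post−β_prior) successes and failures.
Total across both batches: 13−6=7 germinated seeds, 33−7=26 non-germinating seeds.
Subtract the first batch: 7−4=3 germinated seeds and 26−8=18 non-germinating seeds.

3 germinated seeds and 18 non-germinating seeds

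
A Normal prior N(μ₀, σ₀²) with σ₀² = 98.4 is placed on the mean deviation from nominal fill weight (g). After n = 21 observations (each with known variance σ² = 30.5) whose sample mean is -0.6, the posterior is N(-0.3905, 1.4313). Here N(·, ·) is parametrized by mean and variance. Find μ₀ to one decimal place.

μ₀ = 13.8

The posterior mean is a precision-weighted average: μ_n = (τ₀μ₀ + τ_data·x̄)/(τ₀+τ_data), with τ₀=1/σ₀² and τ_data=n/σ².
Here τ₀ = 1/98.4 = 0.010163 and τ_data = 21/30.5 = 0.688525, so τ_n = 0.698688.
Rearranging for μ₀: μ₀ = (μ_n·τ_n − τ_data·x̄)/τ₀ = (-0.3905·0.698688 − 0.688525·-0.6) / 0.010163 = 0.140277/0.010163 ≈ 13.8.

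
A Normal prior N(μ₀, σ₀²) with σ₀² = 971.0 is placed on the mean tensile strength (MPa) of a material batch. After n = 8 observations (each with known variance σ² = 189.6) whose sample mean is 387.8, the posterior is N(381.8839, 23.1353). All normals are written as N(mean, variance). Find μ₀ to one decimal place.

The posterior mean is a precision-weighted average: μ_n = (τ₀μ₀ + τ_data·x̄)/(τ₀+τ_data), with τ₀=1/σ₀² and τ_data=n/σ².
Here τ₀ = 1/971.0 = 0.001030 and τ_data = 8/189.6 = 0.042194, so τ_n = 0.043224.
Rearranging for μ₀: μ₀ = (μ_n·τ_n − τ_data·x̄)/τ₀ = (381.8839·0.043224 − 0.042194·387.8) / 0.001030 = 0.143716/0.001030 ≈ 139.5.

μ₀ = 139.5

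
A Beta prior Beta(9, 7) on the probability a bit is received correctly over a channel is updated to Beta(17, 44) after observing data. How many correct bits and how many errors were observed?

Beta is conjugate to the binomial likelihood: posterior = Beta(a+s, b+f).
Match parameters: s=17−9=8, f=44−7=37.

8 correct bits and 37 errors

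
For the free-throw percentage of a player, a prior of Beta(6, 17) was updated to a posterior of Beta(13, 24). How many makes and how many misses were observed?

7 makes and 7 misses

Beta is conjugate to the binomial likelihood: posterior = Beta(α+s, β+f).
Match parameters: s=13−6=7, f=24−17=7.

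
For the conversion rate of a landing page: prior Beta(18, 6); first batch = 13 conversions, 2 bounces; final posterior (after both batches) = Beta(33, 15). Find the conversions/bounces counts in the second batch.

Because Beta–binomial updating is additive in the counts, the combined data contributed (α_post−α_prior, β_post−β_prior) successes and failures.
Total across both batches: 33−18=15 conversions, 15−6=9 bounces.
Subtract the first batch: 15−13=2 conversions and 9−2=7 bounces.

2 conversions and 7 bounces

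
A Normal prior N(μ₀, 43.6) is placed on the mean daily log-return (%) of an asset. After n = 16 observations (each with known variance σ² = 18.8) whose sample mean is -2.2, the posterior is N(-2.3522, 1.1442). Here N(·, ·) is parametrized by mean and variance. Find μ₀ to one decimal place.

The posterior mean is a precision-weighted average: μ_n = (τ₀μ₀ + τ_data·x̄)/(τ₀+τ_data), with τ₀=1/σ₀² and τ_data=n/σ².
Here τ₀ = 1/43.6 = 0.022936 and τ_data = 16/18.8 = 0.851064, so τ_n = 0.874000.
Rearranging for μ₀: μ₀ = (μ_n·τ_n − τ_data·x̄)/τ₀ = (-2.3522·0.874000 − 0.851064·-2.2) / 0.022936 = -0.183482/0.022936 ≈ -8.0.

μ₀ = -8.0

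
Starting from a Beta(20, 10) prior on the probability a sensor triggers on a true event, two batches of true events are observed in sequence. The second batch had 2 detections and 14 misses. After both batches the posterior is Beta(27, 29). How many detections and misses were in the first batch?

5 detections and 5 misses

Because Beta–binomial updating is additive in the counts, the combined data contributed (α_post−α_prior, β_post−β_prior) successes and failures.
Total across both batches: 27−20=7 detections, 29−10=19 misses.
Subtract the second batch: 7−2=5 detections and 19−14=5 misses.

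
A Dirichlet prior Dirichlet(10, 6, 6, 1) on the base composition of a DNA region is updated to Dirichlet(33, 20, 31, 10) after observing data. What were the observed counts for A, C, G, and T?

counts (23, 14, 25, 9)

For a Dirichlet(α) prior with multinomial counts c, the posterior is Dirichlet(α + c) componentwise.
Counts are posterior − prior componentwise: 33−10=23, 20−6=14, 31−6=25, 10−1=9.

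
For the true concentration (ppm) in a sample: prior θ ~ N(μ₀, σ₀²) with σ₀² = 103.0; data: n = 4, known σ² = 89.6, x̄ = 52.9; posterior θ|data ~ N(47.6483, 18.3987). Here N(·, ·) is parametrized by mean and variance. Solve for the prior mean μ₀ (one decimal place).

With known observation variance, the Normal–Normal posterior has precision τ_n = τ₀ + n/σ² and mean μ_n = (τ₀μ₀ + (n/σ²)x̄)/τ_n.
Here τ₀ = 1/103.0 = 0.009709 and τ_data = 4/89.6 = 0.044643, so τ_n = 0.054352.
Rearranging for μ₀: μ₀ = (μ_n·τ_n − τ_data·x̄)/τ₀ = (47.6483·0.054352 − 0.044643·52.9) / 0.009709 = 0.228166/0.009709 ≈ 23.5.

μ₀ = 23.5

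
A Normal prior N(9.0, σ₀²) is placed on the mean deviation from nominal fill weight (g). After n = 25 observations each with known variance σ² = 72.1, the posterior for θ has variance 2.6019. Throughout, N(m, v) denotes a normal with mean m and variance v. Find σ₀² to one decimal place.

For the Normal–Normal model with known σ², precisions add: τ_n = τ₀ + n/σ².
So 1/σ₀² = 1/2.6019 − 25/72.1 = 0.384335 − 0.346741 = 0.037594.
Hence σ₀² = 1/0.037594 ≈ 26.6.

σ₀² = 26.6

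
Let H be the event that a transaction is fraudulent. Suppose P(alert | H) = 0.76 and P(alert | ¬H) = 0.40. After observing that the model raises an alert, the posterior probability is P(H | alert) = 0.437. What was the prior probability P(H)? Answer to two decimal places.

P(H) = 0.29

Bayes' rule in odds form gives O(H|E) = O(H)·[P(E|H)/P(E|¬H)], hence O(H) = O(H|E)/LR.
Posterior odds = 0.437/(1−0.437) = 0.7762. LR = 0.76/0.40 = 1.9000.
Prior odds = 0.7762/1.9000 = 0.4085, so P(H) = 0.4085/(1+0.4085) ≈ 0.29.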